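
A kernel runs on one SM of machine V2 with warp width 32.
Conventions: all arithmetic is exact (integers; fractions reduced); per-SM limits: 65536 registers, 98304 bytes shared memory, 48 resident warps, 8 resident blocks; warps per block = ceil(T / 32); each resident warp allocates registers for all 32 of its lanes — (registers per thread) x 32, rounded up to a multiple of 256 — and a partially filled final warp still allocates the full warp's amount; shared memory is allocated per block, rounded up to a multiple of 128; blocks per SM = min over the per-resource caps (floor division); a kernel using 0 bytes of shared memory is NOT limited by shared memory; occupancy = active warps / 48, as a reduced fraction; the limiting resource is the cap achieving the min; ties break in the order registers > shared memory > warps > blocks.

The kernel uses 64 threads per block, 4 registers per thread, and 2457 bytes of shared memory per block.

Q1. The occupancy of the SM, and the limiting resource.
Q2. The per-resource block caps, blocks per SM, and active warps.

Answer: occupancy 1/3, limited by blocks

registers: 128 blocks
shared memory: 38 blocks
warps: 24 blocks
blocks: 8 blocks

Answer: 8 blocks, 16 active warps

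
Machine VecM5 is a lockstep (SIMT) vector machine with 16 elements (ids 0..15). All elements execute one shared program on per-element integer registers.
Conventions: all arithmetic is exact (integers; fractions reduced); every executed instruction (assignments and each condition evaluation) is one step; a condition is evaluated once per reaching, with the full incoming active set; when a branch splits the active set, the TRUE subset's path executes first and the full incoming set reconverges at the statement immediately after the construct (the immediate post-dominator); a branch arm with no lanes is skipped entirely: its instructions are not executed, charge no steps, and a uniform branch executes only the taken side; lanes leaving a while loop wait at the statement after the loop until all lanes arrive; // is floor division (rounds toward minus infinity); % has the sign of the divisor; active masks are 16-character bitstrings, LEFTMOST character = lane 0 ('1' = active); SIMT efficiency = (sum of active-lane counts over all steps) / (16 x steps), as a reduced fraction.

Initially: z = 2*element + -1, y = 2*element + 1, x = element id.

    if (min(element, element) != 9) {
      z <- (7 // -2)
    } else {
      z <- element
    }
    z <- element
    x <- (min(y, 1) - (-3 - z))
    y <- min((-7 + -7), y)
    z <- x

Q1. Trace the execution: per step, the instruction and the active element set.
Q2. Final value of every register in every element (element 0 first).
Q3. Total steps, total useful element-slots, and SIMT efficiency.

step 0: eval (min(element, element) != 9) 1111111111111111
step 1: z <- (7 // -2)               1111111110111111
step 2: z <- element                 0000000001000000
step 3: z <- element                 1111111111111111
step 4: x <- (min(y, 1) - (-3 - z))  1111111111111111
step 5: y <- min((-7 + -7), y)       1111111111111111
step 6: z <- x                       1111111111111111

Answer: 7 steps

z: 4,5,6,7,8,9,10,11,12,13,14,15,16,17,18,19
y: -14,-14,-14,-14,-14,-14,-14,-14,-14,-14,-14,-14,-14,-14,-14,-14
x: 4,5,6,7,8,9,10,11,12,13,14,15,16,17,18,19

steps = 7; useful = 96; efficiency = 96/112 = 6/7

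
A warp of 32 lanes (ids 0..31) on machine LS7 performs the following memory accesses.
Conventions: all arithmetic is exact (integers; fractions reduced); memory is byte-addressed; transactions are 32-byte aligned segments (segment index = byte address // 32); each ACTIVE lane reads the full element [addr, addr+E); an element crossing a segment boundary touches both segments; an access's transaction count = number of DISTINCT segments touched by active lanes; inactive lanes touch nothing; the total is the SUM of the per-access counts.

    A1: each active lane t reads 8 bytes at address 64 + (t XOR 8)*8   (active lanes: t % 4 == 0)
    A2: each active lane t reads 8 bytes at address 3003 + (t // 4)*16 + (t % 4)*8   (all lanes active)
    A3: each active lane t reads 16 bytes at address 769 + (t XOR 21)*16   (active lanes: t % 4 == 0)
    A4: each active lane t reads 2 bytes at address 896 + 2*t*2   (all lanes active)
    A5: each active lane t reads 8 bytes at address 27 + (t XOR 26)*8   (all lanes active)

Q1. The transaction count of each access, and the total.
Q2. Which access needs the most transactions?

A1: 8 transactions
A2: 6 transactions
A3: 16 transactions
A4: 4 transactions
A5: 9 transactions

Answer: 8,6,16,4,9; total 43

Answer: A3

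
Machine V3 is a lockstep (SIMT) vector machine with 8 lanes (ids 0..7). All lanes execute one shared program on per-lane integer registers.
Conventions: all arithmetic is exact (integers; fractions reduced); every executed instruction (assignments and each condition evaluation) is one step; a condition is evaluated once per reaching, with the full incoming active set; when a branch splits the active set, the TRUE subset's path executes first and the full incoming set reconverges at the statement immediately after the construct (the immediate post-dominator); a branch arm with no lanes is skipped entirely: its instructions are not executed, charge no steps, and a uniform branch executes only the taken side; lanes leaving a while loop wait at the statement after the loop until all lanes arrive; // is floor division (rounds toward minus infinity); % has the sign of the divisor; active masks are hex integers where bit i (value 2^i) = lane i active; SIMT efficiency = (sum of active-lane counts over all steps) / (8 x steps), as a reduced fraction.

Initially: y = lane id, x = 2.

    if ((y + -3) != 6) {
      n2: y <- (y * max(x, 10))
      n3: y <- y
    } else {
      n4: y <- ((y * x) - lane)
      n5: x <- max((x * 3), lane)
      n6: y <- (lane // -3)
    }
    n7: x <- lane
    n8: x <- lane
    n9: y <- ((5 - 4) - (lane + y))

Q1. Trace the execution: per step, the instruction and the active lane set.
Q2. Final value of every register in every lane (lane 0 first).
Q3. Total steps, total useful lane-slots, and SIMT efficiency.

step 0: eval ((y + -3) != 6)         0xff
step 1: y <- (y * max(x, 10))        0xff
step 2: y <- y                       0xff
step 3: x <- lane                    0xff
step 4: x <- lane                    0xff
step 5: y <- ((5 - 4) - (lane + y))  0xff

Answer: 6 steps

y: 1,-10,-21,-32,-43,-54,-65,-76
x: 0,1,2,3,4,5,6,7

steps = 6; useful = 48; efficiency = 48/48 = 1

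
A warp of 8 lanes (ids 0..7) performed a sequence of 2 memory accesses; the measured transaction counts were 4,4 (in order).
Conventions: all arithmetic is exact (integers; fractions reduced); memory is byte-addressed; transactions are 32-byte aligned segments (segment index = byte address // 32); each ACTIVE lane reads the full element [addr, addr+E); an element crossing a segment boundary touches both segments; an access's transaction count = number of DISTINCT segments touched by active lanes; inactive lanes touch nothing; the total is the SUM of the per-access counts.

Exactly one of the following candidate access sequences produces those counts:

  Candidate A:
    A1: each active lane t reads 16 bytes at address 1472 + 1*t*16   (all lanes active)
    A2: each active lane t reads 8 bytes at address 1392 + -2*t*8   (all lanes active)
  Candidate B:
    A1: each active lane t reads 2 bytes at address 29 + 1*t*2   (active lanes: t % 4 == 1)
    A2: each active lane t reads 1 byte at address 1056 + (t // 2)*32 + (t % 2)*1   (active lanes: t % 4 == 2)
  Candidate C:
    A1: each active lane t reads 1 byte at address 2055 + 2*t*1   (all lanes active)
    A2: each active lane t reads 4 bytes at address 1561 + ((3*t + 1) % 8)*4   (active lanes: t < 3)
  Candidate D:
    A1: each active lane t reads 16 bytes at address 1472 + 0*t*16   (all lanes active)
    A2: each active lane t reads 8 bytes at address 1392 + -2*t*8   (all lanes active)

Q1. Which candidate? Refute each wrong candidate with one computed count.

B: A1 gives 2 transactions, not 4
C: A1 gives 1 transaction, not 4
D: A1 gives 1 transaction, not 4
A: all counts match (4,4)

Answer: A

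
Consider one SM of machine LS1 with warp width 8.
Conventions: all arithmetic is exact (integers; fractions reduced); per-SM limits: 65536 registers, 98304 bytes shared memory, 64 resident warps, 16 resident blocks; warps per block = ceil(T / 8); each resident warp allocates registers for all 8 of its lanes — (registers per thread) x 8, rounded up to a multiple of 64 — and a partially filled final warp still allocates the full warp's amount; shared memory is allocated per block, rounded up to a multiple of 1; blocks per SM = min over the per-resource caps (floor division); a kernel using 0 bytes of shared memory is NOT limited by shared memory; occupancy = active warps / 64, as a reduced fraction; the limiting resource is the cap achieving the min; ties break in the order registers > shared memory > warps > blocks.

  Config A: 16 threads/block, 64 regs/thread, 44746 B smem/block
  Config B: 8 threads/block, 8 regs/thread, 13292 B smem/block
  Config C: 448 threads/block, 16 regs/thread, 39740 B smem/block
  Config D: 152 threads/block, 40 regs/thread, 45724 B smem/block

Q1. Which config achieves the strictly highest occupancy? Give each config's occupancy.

occupancies: A 1/16, B 7/64, C 7/8, D 19/32

Answer: C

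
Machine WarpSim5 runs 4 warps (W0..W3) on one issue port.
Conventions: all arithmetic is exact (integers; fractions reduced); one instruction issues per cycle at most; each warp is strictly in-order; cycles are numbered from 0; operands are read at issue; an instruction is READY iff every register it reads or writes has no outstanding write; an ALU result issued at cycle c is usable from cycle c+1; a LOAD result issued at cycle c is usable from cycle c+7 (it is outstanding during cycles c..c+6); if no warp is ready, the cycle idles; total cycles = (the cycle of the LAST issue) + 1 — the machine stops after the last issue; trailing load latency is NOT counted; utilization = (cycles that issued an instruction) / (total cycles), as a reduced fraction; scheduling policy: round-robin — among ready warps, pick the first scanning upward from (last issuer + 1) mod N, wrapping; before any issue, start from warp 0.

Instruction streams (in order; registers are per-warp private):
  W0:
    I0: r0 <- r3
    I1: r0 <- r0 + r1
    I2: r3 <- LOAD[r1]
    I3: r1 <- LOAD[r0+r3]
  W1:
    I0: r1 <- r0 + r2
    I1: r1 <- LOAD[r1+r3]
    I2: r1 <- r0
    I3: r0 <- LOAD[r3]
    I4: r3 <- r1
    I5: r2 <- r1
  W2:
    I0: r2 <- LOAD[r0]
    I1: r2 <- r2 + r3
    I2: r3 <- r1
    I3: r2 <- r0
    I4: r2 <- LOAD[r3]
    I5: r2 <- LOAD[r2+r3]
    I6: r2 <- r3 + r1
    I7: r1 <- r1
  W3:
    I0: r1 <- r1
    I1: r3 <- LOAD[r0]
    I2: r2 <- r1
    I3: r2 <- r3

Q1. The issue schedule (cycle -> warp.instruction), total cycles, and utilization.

cycle 0: W0.I0
cycle 1: W1.I0
cycle 2: W2.I0
cycle 3: W3.I0
cycle 4: W0.I1
cycle 5: W1.I1
cycle 6: W3.I1
cycle 7: W0.I2
cycle 8: W3.I2
cycle 9: W2.I1
cycle 10: W2.I2
cycle 11: W2.I3
cycle 12: W1.I2
cycle 13: W2.I4
cycle 14: W3.I3
cycle 15: W0.I3
cycle 16: W1.I3
cycle 17: W1.I4
cycle 18: W1.I5
cycle 19: idle
cycle 20: W2.I5
cycle 21: idle
cycle 22: idle
cycle 23: idle
cycle 24: idle
cycle 25: idle
cycle 26: idle
cycle 27: W2.I6
cycle 28: W2.I7

Answer: 29 cycles, utilization 22/29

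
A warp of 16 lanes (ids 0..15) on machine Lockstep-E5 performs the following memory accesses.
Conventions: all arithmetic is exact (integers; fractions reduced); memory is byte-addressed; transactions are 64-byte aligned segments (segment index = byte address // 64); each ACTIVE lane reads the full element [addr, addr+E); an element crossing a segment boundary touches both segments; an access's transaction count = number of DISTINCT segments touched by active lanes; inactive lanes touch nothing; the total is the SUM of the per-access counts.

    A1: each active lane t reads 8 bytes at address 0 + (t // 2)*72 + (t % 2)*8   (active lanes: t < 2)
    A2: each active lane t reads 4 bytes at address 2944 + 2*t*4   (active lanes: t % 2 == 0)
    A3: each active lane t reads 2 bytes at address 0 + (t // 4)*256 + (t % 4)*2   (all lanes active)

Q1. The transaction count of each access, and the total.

A1: 1 transaction
A2: 2 transactions
A3: 4 transactions

Answer: 1,2,4; total 7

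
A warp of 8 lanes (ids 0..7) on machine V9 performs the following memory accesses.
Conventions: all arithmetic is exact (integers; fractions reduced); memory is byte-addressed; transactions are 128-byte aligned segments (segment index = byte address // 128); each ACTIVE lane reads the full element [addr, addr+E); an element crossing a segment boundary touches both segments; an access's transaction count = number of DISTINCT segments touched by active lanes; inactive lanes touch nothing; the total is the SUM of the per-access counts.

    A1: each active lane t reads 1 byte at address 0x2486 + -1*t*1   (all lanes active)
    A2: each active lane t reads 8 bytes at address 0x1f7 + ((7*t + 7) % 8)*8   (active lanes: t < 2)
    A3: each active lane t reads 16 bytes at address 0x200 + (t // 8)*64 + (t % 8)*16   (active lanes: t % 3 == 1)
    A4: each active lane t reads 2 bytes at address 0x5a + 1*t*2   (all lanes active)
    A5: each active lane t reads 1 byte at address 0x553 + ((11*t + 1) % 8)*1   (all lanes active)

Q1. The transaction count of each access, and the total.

A1: 2 transactions
A2: 1 transaction
A3: 1 transaction
A4: 1 transaction
A5: 1 transaction

Answer: 2,1,1,1,1; total 6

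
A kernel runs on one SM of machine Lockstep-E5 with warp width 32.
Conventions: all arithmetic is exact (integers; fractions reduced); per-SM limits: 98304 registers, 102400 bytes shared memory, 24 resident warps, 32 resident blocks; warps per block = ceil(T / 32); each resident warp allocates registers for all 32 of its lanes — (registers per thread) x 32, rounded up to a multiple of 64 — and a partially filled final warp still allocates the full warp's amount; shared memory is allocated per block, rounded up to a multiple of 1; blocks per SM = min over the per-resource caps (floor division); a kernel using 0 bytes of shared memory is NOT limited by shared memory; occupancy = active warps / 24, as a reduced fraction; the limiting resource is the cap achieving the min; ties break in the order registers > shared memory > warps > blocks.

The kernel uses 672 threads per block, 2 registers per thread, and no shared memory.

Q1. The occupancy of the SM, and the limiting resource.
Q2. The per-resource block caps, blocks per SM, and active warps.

Answer: occupancy 7/8, limited by warps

registers: 73 blocks
shared memory: no limit (kernel uses none)
warps: 1 block
blocks: 32 blocks

Answer: 1 block, 21 active warps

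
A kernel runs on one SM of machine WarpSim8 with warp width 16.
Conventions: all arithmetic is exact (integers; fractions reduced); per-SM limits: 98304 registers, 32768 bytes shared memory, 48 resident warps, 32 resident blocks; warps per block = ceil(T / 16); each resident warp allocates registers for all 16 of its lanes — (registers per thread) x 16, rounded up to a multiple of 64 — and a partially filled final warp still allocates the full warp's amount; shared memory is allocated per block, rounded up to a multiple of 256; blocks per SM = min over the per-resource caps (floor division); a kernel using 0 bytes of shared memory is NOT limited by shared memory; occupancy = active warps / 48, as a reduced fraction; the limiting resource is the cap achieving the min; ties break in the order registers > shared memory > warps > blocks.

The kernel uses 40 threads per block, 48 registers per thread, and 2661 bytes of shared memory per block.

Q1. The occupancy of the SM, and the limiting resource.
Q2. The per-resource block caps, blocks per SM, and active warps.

Answer: occupancy 11/16, limited by shared memory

registers: 42 blocks
shared memory: 11 blocks
warps: 16 blocks
blocks: 32 blocks

Answer: 11 blocks, 33 active warps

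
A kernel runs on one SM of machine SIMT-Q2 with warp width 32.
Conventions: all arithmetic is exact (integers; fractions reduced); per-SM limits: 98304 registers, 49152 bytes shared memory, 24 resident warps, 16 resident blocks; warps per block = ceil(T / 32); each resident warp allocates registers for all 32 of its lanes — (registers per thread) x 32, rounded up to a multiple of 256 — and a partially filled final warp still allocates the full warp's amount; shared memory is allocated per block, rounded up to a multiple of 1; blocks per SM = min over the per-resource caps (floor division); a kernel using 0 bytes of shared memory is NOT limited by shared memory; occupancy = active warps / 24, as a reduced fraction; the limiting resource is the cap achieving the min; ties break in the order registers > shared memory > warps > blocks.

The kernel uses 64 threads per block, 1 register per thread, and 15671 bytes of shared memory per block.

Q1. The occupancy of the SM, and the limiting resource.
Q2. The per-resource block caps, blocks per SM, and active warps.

Answer: occupancy 1/4, limited by shared memory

registers: 192 blocks
shared memory: 3 blocks
warps: 12 blocks
blocks: 16 blocks

Answer: 3 blocks, 6 active warps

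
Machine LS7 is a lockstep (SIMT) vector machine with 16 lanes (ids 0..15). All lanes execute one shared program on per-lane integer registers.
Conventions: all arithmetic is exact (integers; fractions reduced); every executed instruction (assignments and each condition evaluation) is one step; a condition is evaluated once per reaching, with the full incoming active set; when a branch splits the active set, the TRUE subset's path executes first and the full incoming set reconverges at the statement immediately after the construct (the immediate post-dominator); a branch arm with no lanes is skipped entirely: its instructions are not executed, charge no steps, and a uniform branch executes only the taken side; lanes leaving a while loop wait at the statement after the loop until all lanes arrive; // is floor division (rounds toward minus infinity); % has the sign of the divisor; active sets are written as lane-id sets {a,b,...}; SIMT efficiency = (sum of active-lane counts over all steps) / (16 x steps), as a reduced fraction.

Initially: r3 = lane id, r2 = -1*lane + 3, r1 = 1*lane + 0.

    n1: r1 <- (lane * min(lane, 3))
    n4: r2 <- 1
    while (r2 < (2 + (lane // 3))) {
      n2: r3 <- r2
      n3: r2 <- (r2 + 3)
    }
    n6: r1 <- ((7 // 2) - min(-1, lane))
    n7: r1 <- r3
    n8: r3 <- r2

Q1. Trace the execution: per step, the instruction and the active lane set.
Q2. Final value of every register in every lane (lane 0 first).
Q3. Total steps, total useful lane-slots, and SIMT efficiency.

step 0: r1 <- (lane * min(lane, 3))  {0,1,2,3,4,5,6,7,8,9,10,11,12,13,14,15}
step 1: r2 <- 1                      {0,1,2,3,4,5,6,7,8,9,10,11,12,13,14,15}
step 2: eval (r2 < (2 + (lane // 3))) {0,1,2,3,4,5,6,7,8,9,10,11,12,13,14,15}
step 3: r3 <- r2                     {0,1,2,3,4,5,6,7,8,9,10,11,12,13,14,15}
step 4: r2 <- (r2 + 3)               {0,1,2,3,4,5,6,7,8,9,10,11,12,13,14,15}
step 5: eval (r2 < (2 + (lane // 3))) {0,1,2,3,4,5,6,7,8,9,10,11,12,13,14,15}
step 6: r3 <- r2                     {9,10,11,12,13,14,15}
step 7: r2 <- (r2 + 3)               {9,10,11,12,13,14,15}
step 8: eval (r2 < (2 + (lane // 3))) {9,10,11,12,13,14,15}
step 9: r1 <- ((7 // 2) - min(-1, lane)) {0,1,2,3,4,5,6,7,8,9,10,11,12,13,14,15}
step 10: r1 <- r3                     {0,1,2,3,4,5,6,7,8,9,10,11,12,13,14,15}
step 11: r3 <- r2                     {0,1,2,3,4,5,6,7,8,9,10,11,12,13,14,15}

Answer: 12 steps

r3: 4,4,4,4,4,4,4,4,4,7,7,7,7,7,7,7
r2: 4,4,4,4,4,4,4,4,4,7,7,7,7,7,7,7
r1: 1,1,1,1,1,1,1,1,1,4,4,4,4,4,4,4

steps = 12; useful = 165; efficiency = 165/192 = 55/64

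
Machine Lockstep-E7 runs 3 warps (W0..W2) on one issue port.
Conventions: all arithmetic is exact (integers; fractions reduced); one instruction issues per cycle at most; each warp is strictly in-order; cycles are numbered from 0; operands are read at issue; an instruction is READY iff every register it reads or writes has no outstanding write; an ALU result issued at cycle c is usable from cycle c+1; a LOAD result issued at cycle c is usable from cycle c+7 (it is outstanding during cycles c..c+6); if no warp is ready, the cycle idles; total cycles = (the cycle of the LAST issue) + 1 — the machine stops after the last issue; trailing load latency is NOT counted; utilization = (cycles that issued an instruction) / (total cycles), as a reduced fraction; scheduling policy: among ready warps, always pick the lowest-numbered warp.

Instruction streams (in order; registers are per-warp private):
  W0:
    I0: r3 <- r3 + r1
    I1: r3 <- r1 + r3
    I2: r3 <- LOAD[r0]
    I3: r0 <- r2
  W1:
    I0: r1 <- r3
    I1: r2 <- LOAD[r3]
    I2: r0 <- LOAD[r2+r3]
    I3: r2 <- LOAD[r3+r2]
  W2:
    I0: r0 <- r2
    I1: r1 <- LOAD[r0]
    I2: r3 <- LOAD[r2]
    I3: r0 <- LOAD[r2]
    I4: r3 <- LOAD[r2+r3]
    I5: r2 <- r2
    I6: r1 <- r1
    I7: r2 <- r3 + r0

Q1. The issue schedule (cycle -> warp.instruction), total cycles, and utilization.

cycle 0: W0.I0
cycle 1: W0.I1
cycle 2: W0.I2
cycle 3: W0.I3
cycle 4: W1.I0
cycle 5: W1.I1
cycle 6: W2.I0
cycle 7: W2.I1
cycle 8: W2.I2
cycle 9: W2.I3
cycle 10: idle
cycle 11: idle
cycle 12: W1.I2
cycle 13: W1.I3
cycle 14: idle
cycle 15: W2.I4
cycle 16: W2.I5
cycle 17: W2.I6
cycle 18: idle
cycle 19: idle
cycle 20: idle
cycle 21: idle
cycle 22: W2.I7

Answer: 23 cycles, utilization 16/23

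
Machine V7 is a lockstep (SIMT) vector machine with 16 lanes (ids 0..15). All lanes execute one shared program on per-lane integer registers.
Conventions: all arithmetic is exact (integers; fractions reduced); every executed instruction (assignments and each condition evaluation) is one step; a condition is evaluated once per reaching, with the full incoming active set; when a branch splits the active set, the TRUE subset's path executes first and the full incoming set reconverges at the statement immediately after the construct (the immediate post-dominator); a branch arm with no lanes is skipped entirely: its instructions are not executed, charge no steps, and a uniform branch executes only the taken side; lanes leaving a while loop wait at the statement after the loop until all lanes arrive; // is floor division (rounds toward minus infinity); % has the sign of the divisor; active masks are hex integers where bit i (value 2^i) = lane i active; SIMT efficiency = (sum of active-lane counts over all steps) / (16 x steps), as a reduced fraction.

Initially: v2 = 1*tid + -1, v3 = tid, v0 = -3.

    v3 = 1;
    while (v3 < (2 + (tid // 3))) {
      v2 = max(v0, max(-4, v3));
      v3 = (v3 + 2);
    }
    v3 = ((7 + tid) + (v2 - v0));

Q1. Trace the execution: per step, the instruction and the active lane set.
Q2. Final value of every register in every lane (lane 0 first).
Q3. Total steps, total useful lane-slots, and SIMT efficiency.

step 0: v3 <- 1                      0xffff
step 1: eval (v3 < (2 + (tid // 3))) 0xffff
step 2: v2 <- max(v0, max(-4, v3))   0xffff
step 3: v3 <- (v3 + 2)               0xffff
step 4: eval (v3 < (2 + (tid // 3))) 0xffff
step 5: v2 <- max(v0, max(-4, v3))   0xffc0
step 6: v3 <- (v3 + 2)               0xffc0
step 7: eval (v3 < (2 + (tid // 3))) 0xffc0
step 8: v2 <- max(v0, max(-4, v3))   0xf000
step 9: v3 <- (v3 + 2)               0xf000
step 10: eval (v3 < (2 + (tid // 3))) 0xf000
step 11: v3 <- ((7 + tid) + (v2 - v0)) 0xffff

Answer: 12 steps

v2: 1,1,1,1,1,1,3,3,3,3,3,3,5,5,5,5
v3: 11,12,13,14,15,16,19,20,21,22,23,24,27,28,29,30
v0: -3,-3,-3,-3,-3,-3,-3,-3,-3,-3,-3,-3,-3,-3,-3,-3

steps = 12; useful = 138; efficiency = 138/192 = 23/32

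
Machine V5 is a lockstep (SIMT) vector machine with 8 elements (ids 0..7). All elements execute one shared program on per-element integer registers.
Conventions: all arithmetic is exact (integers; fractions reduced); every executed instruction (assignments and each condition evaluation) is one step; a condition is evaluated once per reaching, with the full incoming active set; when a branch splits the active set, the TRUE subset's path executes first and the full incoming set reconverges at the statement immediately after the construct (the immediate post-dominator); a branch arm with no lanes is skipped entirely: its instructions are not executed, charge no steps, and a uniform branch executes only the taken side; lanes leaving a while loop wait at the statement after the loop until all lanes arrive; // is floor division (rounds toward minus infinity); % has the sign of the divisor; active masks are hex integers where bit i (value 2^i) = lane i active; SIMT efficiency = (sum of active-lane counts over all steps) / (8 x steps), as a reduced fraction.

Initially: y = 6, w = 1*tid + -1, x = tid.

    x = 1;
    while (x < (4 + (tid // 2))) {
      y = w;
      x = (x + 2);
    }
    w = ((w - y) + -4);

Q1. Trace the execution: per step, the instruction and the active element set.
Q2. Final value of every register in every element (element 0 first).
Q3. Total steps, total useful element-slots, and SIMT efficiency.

step 0: x <- 1                       0xff
step 1: eval (x < (4 + (tid // 2)))  0xff
step 2: y <- w                       0xff
step 3: x <- (x + 2)                 0xff
step 4: eval (x < (4 + (tid // 2)))  0xff
step 5: y <- w                       0xff
step 6: x <- (x + 2)                 0xff
step 7: eval (x < (4 + (tid // 2)))  0xff
step 8: y <- w                       0xf0
step 9: x <- (x + 2)                 0xf0
step 10: eval (x < (4 + (tid // 2)))  0xf0
step 11: w <- ((w - y) + -4)          0xff

Answer: 12 steps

y: -1,0,1,2,3,4,5,6
w: -4,-4,-4,-4,-4,-4,-4,-4
x: 5,5,5,5,7,7,7,7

steps = 12; useful = 84; efficiency = 84/96 = 7/8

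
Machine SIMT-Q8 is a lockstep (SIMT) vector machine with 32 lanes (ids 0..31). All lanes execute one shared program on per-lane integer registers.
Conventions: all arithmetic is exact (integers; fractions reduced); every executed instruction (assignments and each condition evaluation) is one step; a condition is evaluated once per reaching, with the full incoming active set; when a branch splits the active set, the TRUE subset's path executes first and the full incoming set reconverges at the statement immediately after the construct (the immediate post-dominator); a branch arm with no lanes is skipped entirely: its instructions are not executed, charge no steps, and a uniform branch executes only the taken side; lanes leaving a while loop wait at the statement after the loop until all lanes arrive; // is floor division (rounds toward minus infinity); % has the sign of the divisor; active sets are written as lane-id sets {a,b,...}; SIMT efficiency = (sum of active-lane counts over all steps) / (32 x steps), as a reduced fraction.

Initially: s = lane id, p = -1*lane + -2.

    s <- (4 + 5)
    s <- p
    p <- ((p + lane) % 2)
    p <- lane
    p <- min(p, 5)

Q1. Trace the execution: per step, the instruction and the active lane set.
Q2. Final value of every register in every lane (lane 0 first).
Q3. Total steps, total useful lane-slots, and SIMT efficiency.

step 0: s <- (4 + 5)                 {0,1,2,3,4,5,6,7,8,9,10,11,12,13,14,15,16,17,18,19,20,21,22,23,24,25,26,27,28,29,30,31}
step 1: s <- p                       {0,1,2,3,4,5,6,7,8,9,10,11,12,13,14,15,16,17,18,19,20,21,22,23,24,25,26,27,28,29,30,31}
step 2: p <- ((p + lane) % 2)        {0,1,2,3,4,5,6,7,8,9,10,11,12,13,14,15,16,17,18,19,20,21,22,23,24,25,26,27,28,29,30,31}
step 3: p <- lane                    {0,1,2,3,4,5,6,7,8,9,10,11,12,13,14,15,16,17,18,19,20,21,22,23,24,25,26,27,28,29,30,31}
step 4: p <- min(p, 5)               {0,1,2,3,4,5,6,7,8,9,10,11,12,13,14,15,16,17,18,19,20,21,22,23,24,25,26,27,28,29,30,31}

Answer: 5 steps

s: -2,-3,-4,-5,-6,-7,-8,-9,-10,-11,-12,-13,-14,-15,-16,-17,-18,-19,-20,-21,-22,-23,-24,-25,-26,-27,-28,-29,-30,-31,-32,-33
p: 0,1,2,3,4,5,5,5,5,5,5,5,5,5,5,5,5,5,5,5,5,5,5,5,5,5,5,5,5,5,5,5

steps = 5; useful = 160; efficiency = 160/160 = 1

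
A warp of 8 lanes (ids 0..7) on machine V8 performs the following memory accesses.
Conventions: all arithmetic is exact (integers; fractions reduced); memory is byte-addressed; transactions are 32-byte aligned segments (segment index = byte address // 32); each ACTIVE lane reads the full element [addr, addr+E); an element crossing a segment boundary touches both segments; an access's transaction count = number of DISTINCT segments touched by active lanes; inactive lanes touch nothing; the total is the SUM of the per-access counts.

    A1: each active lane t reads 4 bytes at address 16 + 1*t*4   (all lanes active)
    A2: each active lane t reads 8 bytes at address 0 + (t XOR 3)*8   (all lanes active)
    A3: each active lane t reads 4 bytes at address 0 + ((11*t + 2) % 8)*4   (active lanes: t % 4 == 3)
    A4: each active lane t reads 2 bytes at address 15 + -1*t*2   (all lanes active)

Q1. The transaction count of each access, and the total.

A1: 2 transactions
A2: 2 transactions
A3: 1 transaction
A4: 1 transaction

Answer: 2,2,1,1; total 6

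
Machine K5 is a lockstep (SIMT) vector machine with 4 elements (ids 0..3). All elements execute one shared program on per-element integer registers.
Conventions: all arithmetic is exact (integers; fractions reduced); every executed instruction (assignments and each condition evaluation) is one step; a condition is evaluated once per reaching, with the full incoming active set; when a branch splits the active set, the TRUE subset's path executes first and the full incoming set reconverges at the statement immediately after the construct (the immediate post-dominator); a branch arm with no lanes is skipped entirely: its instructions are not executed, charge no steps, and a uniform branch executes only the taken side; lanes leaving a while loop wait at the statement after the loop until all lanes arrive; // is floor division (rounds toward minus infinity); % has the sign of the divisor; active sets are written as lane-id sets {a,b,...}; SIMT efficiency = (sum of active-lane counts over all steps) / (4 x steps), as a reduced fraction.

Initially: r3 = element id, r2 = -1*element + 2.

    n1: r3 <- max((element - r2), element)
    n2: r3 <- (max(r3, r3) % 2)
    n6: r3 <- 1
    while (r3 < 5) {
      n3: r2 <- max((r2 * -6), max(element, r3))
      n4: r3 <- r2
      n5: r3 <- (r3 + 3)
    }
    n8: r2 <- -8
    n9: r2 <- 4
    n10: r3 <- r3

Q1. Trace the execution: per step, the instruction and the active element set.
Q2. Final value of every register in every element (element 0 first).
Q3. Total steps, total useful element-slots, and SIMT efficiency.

step 0: r3 <- max((element - r2), element) {0,1,2,3}
step 1: r3 <- (max(r3, r3) % 2)      {0,1,2,3}
step 2: r3 <- 1                      {0,1,2,3}
step 3: eval (r3 < 5)                {0,1,2,3}
step 4: r2 <- max((r2 * -6), max(element, r3)) {0,1,2,3}
step 5: r3 <- r2                     {0,1,2,3}
step 6: r3 <- (r3 + 3)               {0,1,2,3}
step 7: eval (r3 < 5)                {0,1,2,3}
step 8: r2 <- max((r2 * -6), max(element, r3)) {0,1}
step 9: r3 <- r2                     {0,1}
step 10: r3 <- (r3 + 3)               {0,1}
step 11: eval (r3 < 5)                {0,1}
step 12: r2 <- -8                     {0,1,2,3}
step 13: r2 <- 4                      {0,1,2,3}
step 14: r3 <- r3                     {0,1,2,3}

Answer: 15 steps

r3: 7,7,5,9
r2: 4,4,4,4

steps = 15; useful = 52; efficiency = 52/60 = 13/15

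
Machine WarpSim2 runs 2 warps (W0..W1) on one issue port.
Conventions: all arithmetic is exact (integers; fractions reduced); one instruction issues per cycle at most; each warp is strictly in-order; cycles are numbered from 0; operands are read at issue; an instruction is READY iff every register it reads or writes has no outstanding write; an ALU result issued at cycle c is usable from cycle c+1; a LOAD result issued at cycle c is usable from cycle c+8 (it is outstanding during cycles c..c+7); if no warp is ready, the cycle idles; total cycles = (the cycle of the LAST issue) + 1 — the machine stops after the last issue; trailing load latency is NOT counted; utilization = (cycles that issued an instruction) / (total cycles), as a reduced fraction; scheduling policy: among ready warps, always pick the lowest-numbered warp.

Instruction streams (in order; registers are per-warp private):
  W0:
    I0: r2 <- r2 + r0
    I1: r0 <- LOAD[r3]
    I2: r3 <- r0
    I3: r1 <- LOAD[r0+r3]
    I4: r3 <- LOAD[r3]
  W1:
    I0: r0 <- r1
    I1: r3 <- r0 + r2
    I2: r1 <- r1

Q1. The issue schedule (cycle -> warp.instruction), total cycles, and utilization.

cycle 0: W0.I0
cycle 1: W0.I1
cycle 2: W1.I0
cycle 3: W1.I1
cycle 4: W1.I2
cycle 5: idle
cycle 6: idle
cycle 7: idle
cycle 8: idle
cycle 9: W0.I2
cycle 10: W0.I3
cycle 11: W0.I4

Answer: 12 cycles, utilization 2/3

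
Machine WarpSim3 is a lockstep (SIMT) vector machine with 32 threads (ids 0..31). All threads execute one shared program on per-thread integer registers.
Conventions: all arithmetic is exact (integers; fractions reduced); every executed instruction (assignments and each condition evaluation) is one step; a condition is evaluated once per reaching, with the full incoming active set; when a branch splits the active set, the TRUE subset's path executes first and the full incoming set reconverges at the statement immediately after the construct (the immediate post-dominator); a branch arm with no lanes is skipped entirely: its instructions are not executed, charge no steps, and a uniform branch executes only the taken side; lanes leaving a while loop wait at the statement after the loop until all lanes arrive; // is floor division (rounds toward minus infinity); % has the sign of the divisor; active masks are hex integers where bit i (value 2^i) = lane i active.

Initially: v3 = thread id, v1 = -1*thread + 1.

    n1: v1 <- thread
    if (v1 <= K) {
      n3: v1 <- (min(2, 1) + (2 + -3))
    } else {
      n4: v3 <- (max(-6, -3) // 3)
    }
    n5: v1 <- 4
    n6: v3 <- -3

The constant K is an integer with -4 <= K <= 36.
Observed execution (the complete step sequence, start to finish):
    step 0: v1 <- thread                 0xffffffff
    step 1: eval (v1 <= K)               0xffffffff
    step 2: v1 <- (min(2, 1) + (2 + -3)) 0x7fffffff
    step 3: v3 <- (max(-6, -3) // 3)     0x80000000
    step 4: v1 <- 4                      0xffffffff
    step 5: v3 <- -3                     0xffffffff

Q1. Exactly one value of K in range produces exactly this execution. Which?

Answer: K = 30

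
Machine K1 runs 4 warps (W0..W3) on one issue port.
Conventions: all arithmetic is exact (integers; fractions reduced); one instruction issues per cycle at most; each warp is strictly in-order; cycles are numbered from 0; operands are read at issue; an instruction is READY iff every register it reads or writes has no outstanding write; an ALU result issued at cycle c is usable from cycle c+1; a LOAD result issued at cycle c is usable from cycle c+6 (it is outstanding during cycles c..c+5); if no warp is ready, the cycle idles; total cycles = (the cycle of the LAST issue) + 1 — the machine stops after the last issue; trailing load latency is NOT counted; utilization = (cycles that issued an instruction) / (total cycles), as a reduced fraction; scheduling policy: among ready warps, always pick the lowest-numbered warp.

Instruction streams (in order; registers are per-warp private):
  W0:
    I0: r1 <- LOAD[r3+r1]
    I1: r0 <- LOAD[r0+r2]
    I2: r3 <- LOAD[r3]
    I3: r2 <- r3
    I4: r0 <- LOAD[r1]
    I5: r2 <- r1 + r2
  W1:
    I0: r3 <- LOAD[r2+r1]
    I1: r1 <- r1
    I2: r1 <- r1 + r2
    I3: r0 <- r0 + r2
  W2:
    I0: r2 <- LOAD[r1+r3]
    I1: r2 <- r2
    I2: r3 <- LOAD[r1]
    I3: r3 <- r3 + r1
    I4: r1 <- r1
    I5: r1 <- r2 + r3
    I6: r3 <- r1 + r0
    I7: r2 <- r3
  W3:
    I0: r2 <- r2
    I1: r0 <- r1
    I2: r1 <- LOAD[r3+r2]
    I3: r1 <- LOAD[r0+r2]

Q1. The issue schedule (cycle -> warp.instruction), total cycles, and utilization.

cycle 0: W0.I0
cycle 1: W0.I1
cycle 2: W0.I2
cycle 3: W1.I0
cycle 4: W1.I1
cycle 5: W1.I2
cycle 6: W1.I3
cycle 7: W2.I0
cycle 8: W0.I3
cycle 9: W0.I4
cycle 10: W0.I5
cycle 11: W3.I0
cycle 12: W3.I1
cycle 13: W2.I1
cycle 14: W2.I2
cycle 15: W3.I2
cycle 16: idle
cycle 17: idle
cycle 18: idle
cycle 19: idle
cycle 20: W2.I3
cycle 21: W2.I4
cycle 22: W2.I5
cycle 23: W2.I6
cycle 24: W2.I7
cycle 25: W3.I3

Answer: 26 cycles, utilization 11/13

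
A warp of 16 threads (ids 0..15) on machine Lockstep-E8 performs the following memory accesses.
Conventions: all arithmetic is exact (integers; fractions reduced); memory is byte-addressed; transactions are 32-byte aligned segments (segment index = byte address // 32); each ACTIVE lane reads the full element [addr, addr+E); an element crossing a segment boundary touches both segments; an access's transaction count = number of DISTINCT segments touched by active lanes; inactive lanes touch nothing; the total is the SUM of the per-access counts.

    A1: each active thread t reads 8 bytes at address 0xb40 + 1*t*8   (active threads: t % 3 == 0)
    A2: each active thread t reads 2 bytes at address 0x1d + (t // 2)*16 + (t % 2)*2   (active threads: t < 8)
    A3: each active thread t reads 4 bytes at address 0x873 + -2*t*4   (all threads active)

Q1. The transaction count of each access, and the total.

A1: 4 transactions
A2: 3 transactions
A3: 5 transactions

Answer: 4,3,5; total 12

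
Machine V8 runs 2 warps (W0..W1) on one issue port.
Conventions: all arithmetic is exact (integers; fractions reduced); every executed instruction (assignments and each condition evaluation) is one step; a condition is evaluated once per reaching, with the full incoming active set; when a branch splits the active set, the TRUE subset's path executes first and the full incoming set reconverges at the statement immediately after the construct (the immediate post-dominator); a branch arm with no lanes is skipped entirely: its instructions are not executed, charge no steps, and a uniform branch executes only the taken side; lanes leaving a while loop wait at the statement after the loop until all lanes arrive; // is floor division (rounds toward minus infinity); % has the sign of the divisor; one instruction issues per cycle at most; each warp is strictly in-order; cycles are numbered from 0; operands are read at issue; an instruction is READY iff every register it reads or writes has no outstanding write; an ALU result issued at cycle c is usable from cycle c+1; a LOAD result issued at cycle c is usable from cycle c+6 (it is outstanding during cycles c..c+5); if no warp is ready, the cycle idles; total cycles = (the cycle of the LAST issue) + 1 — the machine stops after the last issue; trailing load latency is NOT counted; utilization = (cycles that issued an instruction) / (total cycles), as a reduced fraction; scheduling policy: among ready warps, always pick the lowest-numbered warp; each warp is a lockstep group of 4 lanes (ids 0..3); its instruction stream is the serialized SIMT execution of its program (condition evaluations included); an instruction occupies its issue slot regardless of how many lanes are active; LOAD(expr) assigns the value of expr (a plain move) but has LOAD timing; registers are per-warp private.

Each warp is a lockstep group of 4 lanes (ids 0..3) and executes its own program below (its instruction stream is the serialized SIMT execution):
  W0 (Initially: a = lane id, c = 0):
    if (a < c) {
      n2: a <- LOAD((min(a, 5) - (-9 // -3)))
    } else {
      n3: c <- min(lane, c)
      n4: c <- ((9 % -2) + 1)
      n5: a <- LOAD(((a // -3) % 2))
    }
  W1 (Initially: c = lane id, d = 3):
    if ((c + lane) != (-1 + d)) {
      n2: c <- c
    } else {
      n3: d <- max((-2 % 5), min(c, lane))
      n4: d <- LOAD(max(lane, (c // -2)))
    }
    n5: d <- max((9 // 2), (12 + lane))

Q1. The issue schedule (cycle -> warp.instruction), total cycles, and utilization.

cycle 0: W0.I0
cycle 1: W0.I1
cycle 2: W0.I2
cycle 3: W0.I3
cycle 4: W1.I0
cycle 5: W1.I1
cycle 6: W1.I2
cycle 7: W1.I3
cycle 8: idle
cycle 9: idle
cycle 10: idle
cycle 11: idle
cycle 12: idle
cycle 13: W1.I4

Answer: 14 cycles, utilization 9/14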